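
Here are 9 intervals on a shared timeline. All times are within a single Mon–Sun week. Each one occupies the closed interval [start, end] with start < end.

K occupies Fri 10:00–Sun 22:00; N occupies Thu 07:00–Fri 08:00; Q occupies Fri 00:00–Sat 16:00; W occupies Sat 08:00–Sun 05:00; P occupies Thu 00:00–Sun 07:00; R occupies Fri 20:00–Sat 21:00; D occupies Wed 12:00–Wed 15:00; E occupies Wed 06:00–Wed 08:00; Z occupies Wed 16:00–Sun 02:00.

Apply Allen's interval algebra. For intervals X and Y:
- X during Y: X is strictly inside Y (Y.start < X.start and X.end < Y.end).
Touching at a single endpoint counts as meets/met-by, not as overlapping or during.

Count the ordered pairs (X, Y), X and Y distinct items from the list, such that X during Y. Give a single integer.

Checking all 72 ordered pairs for relation 'during'; matching pairs in alphabetical order:
(N, P): N during P ✓
(N, Z): N during Z ✓
(Q, P): Q during P ✓
(Q, Z): Q during Z ✓
(R, K): R during K ✓
(R, P): R during P ✓
(R, Z): R during Z ✓
(W, K): W during K ✓
(W, P): W during P ✓
Count: 9.

9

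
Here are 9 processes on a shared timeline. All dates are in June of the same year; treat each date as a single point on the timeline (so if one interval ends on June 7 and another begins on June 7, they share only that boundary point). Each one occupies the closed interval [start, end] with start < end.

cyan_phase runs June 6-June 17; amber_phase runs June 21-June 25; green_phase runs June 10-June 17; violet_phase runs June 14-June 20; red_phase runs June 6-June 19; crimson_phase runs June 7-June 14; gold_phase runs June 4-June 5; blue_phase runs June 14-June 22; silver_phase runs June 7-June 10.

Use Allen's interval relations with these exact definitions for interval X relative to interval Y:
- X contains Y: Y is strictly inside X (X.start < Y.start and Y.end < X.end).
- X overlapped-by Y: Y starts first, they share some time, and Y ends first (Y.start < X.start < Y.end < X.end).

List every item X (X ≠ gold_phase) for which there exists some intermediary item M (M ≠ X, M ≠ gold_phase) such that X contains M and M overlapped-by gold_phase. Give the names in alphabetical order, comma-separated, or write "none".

Target gold_phase = [June 4, June 5].
Intermediaries M with M overlapped-by gold_phase: none.
Union: none.

none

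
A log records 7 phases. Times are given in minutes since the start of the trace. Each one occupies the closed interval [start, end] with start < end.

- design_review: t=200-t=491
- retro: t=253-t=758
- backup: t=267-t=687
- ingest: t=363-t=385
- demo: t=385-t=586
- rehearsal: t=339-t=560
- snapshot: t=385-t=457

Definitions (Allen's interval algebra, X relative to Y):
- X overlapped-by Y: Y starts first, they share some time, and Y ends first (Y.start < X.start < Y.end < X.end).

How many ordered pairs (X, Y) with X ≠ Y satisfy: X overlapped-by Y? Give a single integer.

5

Checking all 42 ordered pairs for relation 'overlapped-by'; matching pairs in alphabetical order:
(backup, design_review): backup overlapped-by design_review ✓
(demo, design_review): demo overlapped-by design_review ✓
(demo, rehearsal): demo overlapped-by rehearsal ✓
(rehearsal, design_review): rehearsal overlapped-by design_review ✓
(retro, design_review): retro overlapped-by design_review ✓
Count: 5.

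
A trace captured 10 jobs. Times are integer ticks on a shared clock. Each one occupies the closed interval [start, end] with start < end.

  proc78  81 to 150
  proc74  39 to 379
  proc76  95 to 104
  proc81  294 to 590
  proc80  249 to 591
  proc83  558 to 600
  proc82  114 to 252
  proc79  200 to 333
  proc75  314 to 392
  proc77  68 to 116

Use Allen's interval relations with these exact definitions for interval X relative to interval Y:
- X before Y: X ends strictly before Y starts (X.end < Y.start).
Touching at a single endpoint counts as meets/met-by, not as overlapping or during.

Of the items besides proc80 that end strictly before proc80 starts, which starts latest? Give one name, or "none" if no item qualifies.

Target proc80 = [249, 591].
proc74 [39, 379] → overlaps → excluded.
proc75 [314, 392] → during → excluded.
proc76 [95, 104] → before → candidate.
proc77 [68, 116] → before → candidate.
proc78 [81, 150] → before → candidate.
proc79 [200, 333] → overlaps → excluded.
proc81 [294, 590] → during → excluded.
proc82 [114, 252] → overlaps → excluded.
proc83 [558, 600] → overlapped-by → excluded.
Among candidates, latest start is 95 → proc76.

proc76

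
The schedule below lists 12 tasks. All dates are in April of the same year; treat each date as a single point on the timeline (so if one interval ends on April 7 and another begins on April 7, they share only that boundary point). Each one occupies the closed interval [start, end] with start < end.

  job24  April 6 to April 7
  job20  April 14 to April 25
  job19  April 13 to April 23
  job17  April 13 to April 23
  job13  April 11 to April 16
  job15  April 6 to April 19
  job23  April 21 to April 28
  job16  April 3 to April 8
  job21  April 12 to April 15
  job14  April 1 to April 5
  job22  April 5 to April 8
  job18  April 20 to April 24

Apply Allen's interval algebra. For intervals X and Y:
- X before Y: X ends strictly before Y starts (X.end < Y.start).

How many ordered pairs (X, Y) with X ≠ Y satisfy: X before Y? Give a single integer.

36

Checking all 132 ordered pairs for relation 'before'; matching pairs in alphabetical order:
(job13, job18): job13 before job18 ✓
(job13, job23): job13 before job23 ✓
(job14, job13): job14 before job13 ✓
(job14, job15): job14 before job15 ✓
(job14, job17): job14 before job17 ✓
(job14, job18): job14 before job18 ✓
(job14, job19): job14 before job19 ✓
(job14, job20): job14 before job20 ✓
(job14, job21): job14 before job21 ✓
(job14, job23): job14 before job23 ✓
(job14, job24): job14 before job24 ✓
(job15, job18): job15 before job18 ✓
(job15, job23): job15 before job23 ✓
(job16, job13): job16 before job13 ✓
(job16, job17): job16 before job17 ✓
(job16, job18): job16 before job18 ✓
(job16, job19): job16 before job19 ✓
(job16, job20): job16 before job20 ✓
(job16, job21): job16 before job21 ✓
(job16, job23): job16 before job23 ✓
(job21, job18): job21 before job18 ✓
(job21, job23): job21 before job23 ✓
(job22, job13): job22 before job13 ✓
(job22, job17): job22 before job17 ✓
... plus 12 further pairs not listed.
Count: 36.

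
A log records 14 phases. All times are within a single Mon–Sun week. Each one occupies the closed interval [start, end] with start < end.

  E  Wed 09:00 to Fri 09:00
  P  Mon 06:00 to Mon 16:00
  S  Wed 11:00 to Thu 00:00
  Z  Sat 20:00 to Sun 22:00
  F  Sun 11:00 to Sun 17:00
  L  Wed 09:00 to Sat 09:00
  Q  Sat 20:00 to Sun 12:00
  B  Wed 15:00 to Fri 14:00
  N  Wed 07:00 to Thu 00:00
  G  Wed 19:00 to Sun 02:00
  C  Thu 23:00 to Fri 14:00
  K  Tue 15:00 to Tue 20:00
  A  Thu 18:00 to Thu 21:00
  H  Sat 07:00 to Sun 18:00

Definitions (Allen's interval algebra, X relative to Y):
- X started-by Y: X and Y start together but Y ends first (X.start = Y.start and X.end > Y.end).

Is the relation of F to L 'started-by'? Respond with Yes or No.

F = [Sun 11:00, Sun 17:00], L = [Wed 09:00, Sat 09:00].
Actual relation of F to L: after.
Asked whether 'started-by' holds → No.

No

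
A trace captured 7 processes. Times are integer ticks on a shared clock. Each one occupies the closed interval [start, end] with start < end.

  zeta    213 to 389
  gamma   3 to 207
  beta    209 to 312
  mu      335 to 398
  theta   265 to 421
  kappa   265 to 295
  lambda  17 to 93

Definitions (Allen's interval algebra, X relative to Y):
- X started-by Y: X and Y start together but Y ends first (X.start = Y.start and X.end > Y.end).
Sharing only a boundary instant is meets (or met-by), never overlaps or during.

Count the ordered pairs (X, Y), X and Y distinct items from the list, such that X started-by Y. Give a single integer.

Checking all 42 ordered pairs for relation 'started-by'; matching pairs in alphabetical order:
(theta, kappa): theta started-by kappa ✓
Count: 1.

1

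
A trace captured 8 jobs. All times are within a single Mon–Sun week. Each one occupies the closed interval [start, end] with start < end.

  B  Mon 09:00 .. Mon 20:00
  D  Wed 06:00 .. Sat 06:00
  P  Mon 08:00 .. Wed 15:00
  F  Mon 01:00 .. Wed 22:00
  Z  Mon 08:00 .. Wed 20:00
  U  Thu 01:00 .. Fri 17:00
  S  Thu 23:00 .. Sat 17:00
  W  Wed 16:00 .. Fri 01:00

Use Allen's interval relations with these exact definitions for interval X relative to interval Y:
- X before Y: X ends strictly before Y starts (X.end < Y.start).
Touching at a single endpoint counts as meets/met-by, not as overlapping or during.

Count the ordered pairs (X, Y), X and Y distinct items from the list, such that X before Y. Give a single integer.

Checking all 56 ordered pairs for relation 'before'; matching pairs in alphabetical order:
(B, D): B before D ✓
(B, S): B before S ✓
(B, U): B before U ✓
(B, W): B before W ✓
(F, S): F before S ✓
(F, U): F before U ✓
(P, S): P before S ✓
(P, U): P before U ✓
(P, W): P before W ✓
(Z, S): Z before S ✓
(Z, U): Z before U ✓
Count: 11.

11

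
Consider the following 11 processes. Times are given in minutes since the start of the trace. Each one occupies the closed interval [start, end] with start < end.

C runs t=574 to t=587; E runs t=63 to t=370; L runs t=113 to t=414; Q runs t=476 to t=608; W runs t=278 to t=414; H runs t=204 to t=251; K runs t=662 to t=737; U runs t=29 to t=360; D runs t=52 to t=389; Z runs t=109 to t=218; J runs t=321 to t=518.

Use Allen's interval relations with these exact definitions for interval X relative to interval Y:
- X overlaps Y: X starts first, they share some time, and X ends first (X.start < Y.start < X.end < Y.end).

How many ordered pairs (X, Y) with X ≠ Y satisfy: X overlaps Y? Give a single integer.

16

Checking all 110 ordered pairs for relation 'overlaps'; matching pairs in alphabetical order:
(D, J): D overlaps J ✓
(D, L): D overlaps L ✓
(D, W): D overlaps W ✓
(E, J): E overlaps J ✓
(E, L): E overlaps L ✓
(E, W): E overlaps W ✓
(J, Q): J overlaps Q ✓
(L, J): L overlaps J ✓
(U, D): U overlaps D ✓
(U, E): U overlaps E ✓
(U, J): U overlaps J ✓
(U, L): U overlaps L ✓
(U, W): U overlaps W ✓
(W, J): W overlaps J ✓
(Z, H): Z overlaps H ✓
(Z, L): Z overlaps L ✓
Count: 16.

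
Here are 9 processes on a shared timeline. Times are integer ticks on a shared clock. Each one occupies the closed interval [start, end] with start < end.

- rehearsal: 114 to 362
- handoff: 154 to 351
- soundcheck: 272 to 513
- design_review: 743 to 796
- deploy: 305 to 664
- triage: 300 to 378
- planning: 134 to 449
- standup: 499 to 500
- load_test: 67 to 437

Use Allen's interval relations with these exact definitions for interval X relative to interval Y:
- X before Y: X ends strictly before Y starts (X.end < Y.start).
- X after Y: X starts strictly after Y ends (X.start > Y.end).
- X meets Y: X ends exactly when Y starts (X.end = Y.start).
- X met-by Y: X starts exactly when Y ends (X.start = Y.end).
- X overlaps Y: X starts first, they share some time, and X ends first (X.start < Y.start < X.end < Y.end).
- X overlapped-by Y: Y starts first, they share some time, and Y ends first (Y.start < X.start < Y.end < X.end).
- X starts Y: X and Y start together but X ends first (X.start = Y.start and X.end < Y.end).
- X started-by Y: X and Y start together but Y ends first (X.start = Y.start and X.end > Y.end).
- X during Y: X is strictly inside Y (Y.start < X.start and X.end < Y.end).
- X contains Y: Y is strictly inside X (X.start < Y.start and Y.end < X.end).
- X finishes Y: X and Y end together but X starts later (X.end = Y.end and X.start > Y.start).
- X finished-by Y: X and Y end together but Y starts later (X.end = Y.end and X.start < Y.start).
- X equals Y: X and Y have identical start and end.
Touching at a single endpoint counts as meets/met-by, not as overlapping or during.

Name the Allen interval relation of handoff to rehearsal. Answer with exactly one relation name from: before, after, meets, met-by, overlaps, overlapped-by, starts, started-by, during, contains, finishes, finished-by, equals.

handoff = [154, 351]; rehearsal = [114, 362].
Compare endpoints: handoff.start > rehearsal.start, handoff.start < rehearsal.end, handoff.end > rehearsal.start, handoff.end < rehearsal.end.
That pattern is 'during'.

during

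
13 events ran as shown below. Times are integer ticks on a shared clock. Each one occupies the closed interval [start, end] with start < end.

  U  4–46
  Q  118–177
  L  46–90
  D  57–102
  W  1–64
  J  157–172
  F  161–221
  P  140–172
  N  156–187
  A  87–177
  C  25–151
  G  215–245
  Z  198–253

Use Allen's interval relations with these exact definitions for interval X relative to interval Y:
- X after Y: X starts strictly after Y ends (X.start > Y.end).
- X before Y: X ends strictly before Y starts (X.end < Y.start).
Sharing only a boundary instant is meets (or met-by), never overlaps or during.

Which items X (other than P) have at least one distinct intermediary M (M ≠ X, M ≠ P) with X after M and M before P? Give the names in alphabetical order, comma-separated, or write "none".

Target P = [140, 172].
Intermediaries M with M before P: D, L, U, W.
Via D — items with X after D: F, G, J, N, Q, Z.
Via L — items with X after L: F, G, J, N, Q, Z.
Via U — items with X after U: A, D, F, G, J, N, Q, Z.
Via W — items with X after W: A, F, G, J, N, Q, Z.
Union: A, D, F, G, J, N, Q, Z.

A, D, F, G, J, N, Q, Z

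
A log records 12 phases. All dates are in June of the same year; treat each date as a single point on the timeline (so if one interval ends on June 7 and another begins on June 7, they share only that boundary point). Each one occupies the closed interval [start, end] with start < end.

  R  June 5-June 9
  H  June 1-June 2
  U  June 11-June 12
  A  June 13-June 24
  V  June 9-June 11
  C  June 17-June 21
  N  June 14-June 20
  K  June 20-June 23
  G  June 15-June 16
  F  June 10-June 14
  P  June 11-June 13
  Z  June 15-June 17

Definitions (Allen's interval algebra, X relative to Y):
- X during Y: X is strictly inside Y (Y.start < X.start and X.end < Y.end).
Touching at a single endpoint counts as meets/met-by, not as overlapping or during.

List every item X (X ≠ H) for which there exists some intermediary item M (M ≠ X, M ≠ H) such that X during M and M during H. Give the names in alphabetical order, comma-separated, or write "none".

none

Target H = [June 1, June 2].
Intermediaries M with M during H: none.
Union: none.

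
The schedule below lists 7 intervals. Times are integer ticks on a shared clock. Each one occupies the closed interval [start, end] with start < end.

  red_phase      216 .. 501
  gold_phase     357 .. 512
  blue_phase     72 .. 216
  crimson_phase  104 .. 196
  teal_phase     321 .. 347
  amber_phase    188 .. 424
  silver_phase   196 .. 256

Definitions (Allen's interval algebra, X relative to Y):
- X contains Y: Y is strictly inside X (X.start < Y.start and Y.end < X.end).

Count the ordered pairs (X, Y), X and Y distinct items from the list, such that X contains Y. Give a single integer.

4

Checking all 42 ordered pairs for relation 'contains'; matching pairs in alphabetical order:
(amber_phase, silver_phase): amber_phase contains silver_phase ✓
(amber_phase, teal_phase): amber_phase contains teal_phase ✓
(blue_phase, crimson_phase): blue_phase contains crimson_phase ✓
(red_phase, teal_phase): red_phase contains teal_phase ✓
Count: 4.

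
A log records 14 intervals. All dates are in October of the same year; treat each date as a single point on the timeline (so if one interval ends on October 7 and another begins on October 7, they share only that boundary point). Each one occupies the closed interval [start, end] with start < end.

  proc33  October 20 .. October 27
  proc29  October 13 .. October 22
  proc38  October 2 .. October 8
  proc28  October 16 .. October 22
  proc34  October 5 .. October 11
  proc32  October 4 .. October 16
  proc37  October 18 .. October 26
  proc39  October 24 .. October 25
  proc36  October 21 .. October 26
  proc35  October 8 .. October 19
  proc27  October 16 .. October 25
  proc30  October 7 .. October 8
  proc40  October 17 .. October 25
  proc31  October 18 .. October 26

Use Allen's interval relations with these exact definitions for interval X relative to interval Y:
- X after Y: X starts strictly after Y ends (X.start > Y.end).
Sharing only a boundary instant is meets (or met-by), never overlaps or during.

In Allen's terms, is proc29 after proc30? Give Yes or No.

Yes

proc29 = [October 13, October 22], proc30 = [October 7, October 8].
Actual relation of proc29 to proc30: after.
Asked whether 'after' holds → Yes.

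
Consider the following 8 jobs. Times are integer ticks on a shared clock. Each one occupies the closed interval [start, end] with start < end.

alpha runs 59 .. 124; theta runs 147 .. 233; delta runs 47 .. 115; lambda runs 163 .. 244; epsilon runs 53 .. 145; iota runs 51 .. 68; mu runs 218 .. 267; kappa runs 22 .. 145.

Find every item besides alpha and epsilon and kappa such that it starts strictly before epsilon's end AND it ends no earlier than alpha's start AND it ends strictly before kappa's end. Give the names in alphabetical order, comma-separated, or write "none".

Conditions: its start is strictly before epsilon's end (X.start < 145) AND its end is no earlier than alpha's start (X.end >= 59) AND its end is strictly before kappa's end (X.end < 145).
delta: start 47 < 145? ✓; end 115 >= 59? ✓; end 115 < 145? ✓ → yes.
iota: start 51 < 145? ✓; end 68 >= 59? ✓; end 68 < 145? ✓ → yes.
lambda: start 163 < 145? ✗; end 244 >= 59? ✓; end 244 < 145? ✗ → no.
mu: start 218 < 145? ✗; end 267 >= 59? ✓; end 267 < 145? ✗ → no.
theta: start 147 < 145? ✗; end 233 >= 59? ✓; end 233 < 145? ✗ → no.
Result: delta, iota.

delta, iota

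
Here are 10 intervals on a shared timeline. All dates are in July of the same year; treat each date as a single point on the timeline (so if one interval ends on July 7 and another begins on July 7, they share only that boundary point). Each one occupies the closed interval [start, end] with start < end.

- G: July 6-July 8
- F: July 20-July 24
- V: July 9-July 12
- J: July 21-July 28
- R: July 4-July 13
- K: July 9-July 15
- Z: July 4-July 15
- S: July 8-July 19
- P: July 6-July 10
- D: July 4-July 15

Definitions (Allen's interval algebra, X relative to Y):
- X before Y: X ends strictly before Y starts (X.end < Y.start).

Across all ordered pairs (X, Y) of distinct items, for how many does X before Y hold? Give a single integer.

Checking all 90 ordered pairs for relation 'before'; matching pairs in alphabetical order:
(D, F): D before F ✓
(D, J): D before J ✓
(G, F): G before F ✓
(G, J): G before J ✓
(G, K): G before K ✓
(G, V): G before V ✓
(K, F): K before F ✓
(K, J): K before J ✓
(P, F): P before F ✓
(P, J): P before J ✓
(R, F): R before F ✓
(R, J): R before J ✓
(S, F): S before F ✓
(S, J): S before J ✓
(V, F): V before F ✓
(V, J): V before J ✓
(Z, F): Z before F ✓
(Z, J): Z before J ✓
Count: 18.

18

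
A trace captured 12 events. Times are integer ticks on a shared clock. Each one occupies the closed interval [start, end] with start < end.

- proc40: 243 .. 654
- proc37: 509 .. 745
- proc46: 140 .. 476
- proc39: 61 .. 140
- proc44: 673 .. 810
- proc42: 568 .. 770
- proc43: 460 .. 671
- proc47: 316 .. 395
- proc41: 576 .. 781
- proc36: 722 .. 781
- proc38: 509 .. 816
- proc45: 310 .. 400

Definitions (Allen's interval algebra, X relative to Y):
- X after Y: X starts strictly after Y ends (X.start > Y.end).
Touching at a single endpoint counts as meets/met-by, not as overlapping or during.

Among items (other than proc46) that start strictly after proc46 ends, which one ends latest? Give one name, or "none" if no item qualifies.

Target proc46 = [140, 476].
proc36 [722, 781] → after → candidate.
proc37 [509, 745] → after → candidate.
proc38 [509, 816] → after → candidate.
proc39 [61, 140] → meets → excluded.
proc40 [243, 654] → overlapped-by → excluded.
proc41 [576, 781] → after → candidate.
proc42 [568, 770] → after → candidate.
proc43 [460, 671] → overlapped-by → excluded.
proc44 [673, 810] → after → candidate.
proc45 [310, 400] → during → excluded.
proc47 [316, 395] → during → excluded.
Among candidates, latest end is 816 → proc38.

proc38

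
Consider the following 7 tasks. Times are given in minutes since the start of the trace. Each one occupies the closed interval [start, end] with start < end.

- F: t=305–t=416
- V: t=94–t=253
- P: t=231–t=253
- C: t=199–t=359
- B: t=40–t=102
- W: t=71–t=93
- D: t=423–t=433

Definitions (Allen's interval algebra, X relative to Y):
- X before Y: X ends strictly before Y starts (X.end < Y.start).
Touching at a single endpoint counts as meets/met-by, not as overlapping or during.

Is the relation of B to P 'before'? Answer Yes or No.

Yes

B = [t=40, t=102], P = [t=231, t=253].
Actual relation of B to P: before.
Asked whether 'before' holds → Yes.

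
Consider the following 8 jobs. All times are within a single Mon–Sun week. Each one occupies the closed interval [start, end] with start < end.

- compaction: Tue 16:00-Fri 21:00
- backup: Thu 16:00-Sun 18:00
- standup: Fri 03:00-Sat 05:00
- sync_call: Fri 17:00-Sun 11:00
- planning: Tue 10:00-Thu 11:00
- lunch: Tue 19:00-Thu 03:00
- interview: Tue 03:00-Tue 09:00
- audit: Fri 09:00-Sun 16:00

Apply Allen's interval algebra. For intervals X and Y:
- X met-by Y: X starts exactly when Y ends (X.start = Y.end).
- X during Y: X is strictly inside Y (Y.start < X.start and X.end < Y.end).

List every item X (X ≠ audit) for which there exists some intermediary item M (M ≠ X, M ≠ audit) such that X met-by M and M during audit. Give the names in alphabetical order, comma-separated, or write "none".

none

Target audit = [Fri 09:00, Sun 16:00].
Intermediaries M with M during audit: sync_call.
Via sync_call — items with X met-by sync_call: none.
Union: none.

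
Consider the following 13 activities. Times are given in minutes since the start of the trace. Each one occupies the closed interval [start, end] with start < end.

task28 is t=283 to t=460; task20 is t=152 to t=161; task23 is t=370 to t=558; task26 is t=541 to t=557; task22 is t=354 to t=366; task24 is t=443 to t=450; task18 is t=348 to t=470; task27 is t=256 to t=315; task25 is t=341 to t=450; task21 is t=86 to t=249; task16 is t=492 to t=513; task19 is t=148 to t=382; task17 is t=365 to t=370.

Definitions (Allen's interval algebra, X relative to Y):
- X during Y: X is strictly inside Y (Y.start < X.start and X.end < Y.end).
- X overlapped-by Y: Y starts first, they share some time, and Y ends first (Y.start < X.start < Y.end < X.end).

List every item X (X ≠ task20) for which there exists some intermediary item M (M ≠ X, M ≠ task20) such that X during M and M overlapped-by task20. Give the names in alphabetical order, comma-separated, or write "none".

Target task20 = [t=152, t=161].
Intermediaries M with M overlapped-by task20: none.
Union: none.

none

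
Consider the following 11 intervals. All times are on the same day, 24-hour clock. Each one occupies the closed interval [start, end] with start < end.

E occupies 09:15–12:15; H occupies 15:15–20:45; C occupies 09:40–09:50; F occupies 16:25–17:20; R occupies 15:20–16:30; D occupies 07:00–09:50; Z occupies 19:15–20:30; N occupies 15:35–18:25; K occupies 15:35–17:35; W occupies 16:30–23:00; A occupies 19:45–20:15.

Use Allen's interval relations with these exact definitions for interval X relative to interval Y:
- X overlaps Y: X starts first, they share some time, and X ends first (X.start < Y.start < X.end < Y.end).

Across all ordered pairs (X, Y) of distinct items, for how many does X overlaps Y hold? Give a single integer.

Checking all 110 ordered pairs for relation 'overlaps'; matching pairs in alphabetical order:
(D, E): D overlaps E ✓
(F, W): F overlaps W ✓
(H, W): H overlaps W ✓
(K, W): K overlaps W ✓
(N, W): N overlaps W ✓
(R, F): R overlaps F ✓
(R, K): R overlaps K ✓
(R, N): R overlaps N ✓
Count: 8.

8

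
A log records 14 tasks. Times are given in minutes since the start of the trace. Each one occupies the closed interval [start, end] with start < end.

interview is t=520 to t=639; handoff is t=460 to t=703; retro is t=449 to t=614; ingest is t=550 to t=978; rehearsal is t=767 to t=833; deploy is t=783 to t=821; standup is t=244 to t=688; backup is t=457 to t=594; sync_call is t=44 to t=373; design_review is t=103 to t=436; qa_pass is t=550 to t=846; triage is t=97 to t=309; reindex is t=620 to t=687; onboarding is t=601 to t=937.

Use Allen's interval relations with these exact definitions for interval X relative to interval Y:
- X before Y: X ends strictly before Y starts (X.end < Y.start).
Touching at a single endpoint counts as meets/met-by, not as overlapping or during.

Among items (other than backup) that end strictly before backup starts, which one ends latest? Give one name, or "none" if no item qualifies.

Target backup = [t=457, t=594].
deploy [t=783, t=821] → after → excluded.
design_review [t=103, t=436] → before → candidate.
handoff [t=460, t=703] → overlapped-by → excluded.
ingest [t=550, t=978] → overlapped-by → excluded.
interview [t=520, t=639] → overlapped-by → excluded.
onboarding [t=601, t=937] → after → excluded.
qa_pass [t=550, t=846] → overlapped-by → excluded.
rehearsal [t=767, t=833] → after → excluded.
reindex [t=620, t=687] → after → excluded.
retro [t=449, t=614] → contains → excluded.
standup [t=244, t=688] → contains → excluded.
sync_call [t=44, t=373] → before → candidate.
triage [t=97, t=309] → before → candidate.
Among candidates, latest end is t=436 → design_review.

design_review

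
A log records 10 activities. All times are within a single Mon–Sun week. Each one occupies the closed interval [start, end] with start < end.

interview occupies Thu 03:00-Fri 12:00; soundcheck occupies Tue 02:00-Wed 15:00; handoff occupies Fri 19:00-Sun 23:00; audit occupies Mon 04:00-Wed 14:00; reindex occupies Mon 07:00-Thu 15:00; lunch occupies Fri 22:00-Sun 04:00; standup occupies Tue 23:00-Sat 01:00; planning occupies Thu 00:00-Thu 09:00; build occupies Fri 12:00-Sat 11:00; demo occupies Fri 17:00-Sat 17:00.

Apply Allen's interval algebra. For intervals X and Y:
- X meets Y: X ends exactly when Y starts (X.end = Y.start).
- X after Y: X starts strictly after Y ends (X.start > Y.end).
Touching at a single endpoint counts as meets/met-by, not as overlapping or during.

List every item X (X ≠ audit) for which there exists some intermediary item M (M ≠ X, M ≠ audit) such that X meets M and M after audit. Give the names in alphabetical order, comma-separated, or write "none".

interview

Target audit = [Mon 04:00, Wed 14:00].
Intermediaries M with M after audit: build, demo, handoff, interview, lunch, planning.
Via build — items with X meets build: interview.
Via demo — items with X meets demo: none.
Via handoff — items with X meets handoff: none.
Via interview — items with X meets interview: none.
Via lunch — items with X meets lunch: none.
Via planning — items with X meets planning: none.
Union: interview.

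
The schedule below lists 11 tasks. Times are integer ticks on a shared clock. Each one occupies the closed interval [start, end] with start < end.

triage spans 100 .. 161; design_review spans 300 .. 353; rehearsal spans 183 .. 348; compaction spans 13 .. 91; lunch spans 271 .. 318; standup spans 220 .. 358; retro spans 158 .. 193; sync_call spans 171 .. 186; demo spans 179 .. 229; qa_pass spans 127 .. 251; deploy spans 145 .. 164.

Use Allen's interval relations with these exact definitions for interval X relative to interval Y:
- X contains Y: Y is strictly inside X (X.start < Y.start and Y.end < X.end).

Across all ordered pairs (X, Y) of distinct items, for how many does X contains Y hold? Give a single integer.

8

Checking all 110 ordered pairs for relation 'contains'; matching pairs in alphabetical order:
(qa_pass, demo): qa_pass contains demo ✓
(qa_pass, deploy): qa_pass contains deploy ✓
(qa_pass, retro): qa_pass contains retro ✓
(qa_pass, sync_call): qa_pass contains sync_call ✓
(rehearsal, lunch): rehearsal contains lunch ✓
(retro, sync_call): retro contains sync_call ✓
(standup, design_review): standup contains design_review ✓
(standup, lunch): standup contains lunch ✓
Count: 8.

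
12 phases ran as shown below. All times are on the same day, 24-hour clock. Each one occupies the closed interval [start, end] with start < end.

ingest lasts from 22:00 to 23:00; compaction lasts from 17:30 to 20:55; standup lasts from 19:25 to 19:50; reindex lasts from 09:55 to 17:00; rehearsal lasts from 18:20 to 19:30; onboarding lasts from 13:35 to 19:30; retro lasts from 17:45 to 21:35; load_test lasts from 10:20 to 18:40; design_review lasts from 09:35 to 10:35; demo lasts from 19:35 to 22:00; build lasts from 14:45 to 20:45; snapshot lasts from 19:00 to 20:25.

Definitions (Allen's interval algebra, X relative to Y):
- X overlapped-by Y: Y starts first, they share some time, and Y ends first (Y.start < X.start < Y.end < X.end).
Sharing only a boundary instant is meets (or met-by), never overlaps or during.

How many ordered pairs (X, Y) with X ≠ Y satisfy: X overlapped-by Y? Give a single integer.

25

Checking all 132 ordered pairs for relation 'overlapped-by'; matching pairs in alphabetical order:
(build, load_test): build overlapped-by load_test ✓
(build, onboarding): build overlapped-by onboarding ✓
(build, reindex): build overlapped-by reindex ✓
(compaction, build): compaction overlapped-by build ✓
(compaction, load_test): compaction overlapped-by load_test ✓
(compaction, onboarding): compaction overlapped-by onboarding ✓
(demo, build): demo overlapped-by build ✓
(demo, compaction): demo overlapped-by compaction ✓
(demo, retro): demo overlapped-by retro ✓
(demo, snapshot): demo overlapped-by snapshot ✓
(demo, standup): demo overlapped-by standup ✓
(load_test, design_review): load_test overlapped-by design_review ✓
(load_test, reindex): load_test overlapped-by reindex ✓
(onboarding, load_test): onboarding overlapped-by load_test ✓
(onboarding, reindex): onboarding overlapped-by reindex ✓
(rehearsal, load_test): rehearsal overlapped-by load_test ✓
(reindex, design_review): reindex overlapped-by design_review ✓
(retro, build): retro overlapped-by build ✓
(retro, compaction): retro overlapped-by compaction ✓
(retro, load_test): retro overlapped-by load_test ✓
(retro, onboarding): retro overlapped-by onboarding ✓
(snapshot, onboarding): snapshot overlapped-by onboarding ✓
(snapshot, rehearsal): snapshot overlapped-by rehearsal ✓
(standup, onboarding): standup overlapped-by onboarding ✓
... plus 1 further pairs not listed.
Count: 25.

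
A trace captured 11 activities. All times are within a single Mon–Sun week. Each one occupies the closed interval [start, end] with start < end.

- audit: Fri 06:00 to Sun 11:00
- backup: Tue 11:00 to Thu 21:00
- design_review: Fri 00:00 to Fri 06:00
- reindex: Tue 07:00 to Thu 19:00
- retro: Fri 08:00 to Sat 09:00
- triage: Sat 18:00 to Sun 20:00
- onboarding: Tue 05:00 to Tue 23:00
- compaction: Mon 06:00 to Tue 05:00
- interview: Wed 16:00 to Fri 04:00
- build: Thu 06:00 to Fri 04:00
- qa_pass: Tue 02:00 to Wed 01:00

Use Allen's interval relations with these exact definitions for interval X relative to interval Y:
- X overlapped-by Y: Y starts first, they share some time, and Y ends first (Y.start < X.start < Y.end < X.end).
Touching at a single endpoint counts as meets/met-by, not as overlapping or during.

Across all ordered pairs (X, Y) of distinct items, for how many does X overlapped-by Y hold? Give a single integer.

13

Checking all 110 ordered pairs for relation 'overlapped-by'; matching pairs in alphabetical order:
(backup, onboarding): backup overlapped-by onboarding ✓
(backup, qa_pass): backup overlapped-by qa_pass ✓
(backup, reindex): backup overlapped-by reindex ✓
(build, backup): build overlapped-by backup ✓
(build, reindex): build overlapped-by reindex ✓
(design_review, build): design_review overlapped-by build ✓
(design_review, interview): design_review overlapped-by interview ✓
(interview, backup): interview overlapped-by backup ✓
(interview, reindex): interview overlapped-by reindex ✓
(qa_pass, compaction): qa_pass overlapped-by compaction ✓
(reindex, onboarding): reindex overlapped-by onboarding ✓
(reindex, qa_pass): reindex overlapped-by qa_pass ✓
(triage, audit): triage overlapped-by audit ✓
Count: 13.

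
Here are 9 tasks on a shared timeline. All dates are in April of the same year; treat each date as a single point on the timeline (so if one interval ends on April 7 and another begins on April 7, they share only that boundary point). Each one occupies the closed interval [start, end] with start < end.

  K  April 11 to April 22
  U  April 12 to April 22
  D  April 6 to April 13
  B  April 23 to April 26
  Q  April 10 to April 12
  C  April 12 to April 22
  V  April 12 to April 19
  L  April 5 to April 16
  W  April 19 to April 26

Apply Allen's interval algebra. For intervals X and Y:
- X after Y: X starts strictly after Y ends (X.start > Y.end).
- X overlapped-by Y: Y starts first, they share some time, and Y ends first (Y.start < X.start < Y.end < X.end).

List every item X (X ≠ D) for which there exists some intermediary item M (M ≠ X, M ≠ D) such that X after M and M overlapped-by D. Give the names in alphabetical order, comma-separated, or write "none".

Target D = [April 6, April 13].
Intermediaries M with M overlapped-by D: C, K, U, V.
Via C — items with X after C: B.
Via K — items with X after K: B.
Via U — items with X after U: B.
Via V — items with X after V: B.
Union: B.

B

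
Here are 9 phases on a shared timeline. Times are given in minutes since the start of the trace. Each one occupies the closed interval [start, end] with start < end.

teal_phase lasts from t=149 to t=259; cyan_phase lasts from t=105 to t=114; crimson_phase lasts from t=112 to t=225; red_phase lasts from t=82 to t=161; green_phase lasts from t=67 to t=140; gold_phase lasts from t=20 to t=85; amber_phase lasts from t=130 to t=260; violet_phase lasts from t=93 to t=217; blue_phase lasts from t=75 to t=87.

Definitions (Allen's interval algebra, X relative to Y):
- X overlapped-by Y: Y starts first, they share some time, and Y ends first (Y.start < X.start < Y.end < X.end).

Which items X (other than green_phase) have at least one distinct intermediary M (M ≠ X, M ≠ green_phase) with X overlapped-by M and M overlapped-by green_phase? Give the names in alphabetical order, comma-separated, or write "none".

Target green_phase = [t=67, t=140].
Intermediaries M with M overlapped-by green_phase: amber_phase, crimson_phase, red_phase, violet_phase.
Via amber_phase — items with X overlapped-by amber_phase: none.
Via crimson_phase — items with X overlapped-by crimson_phase: amber_phase, teal_phase.
Via red_phase — items with X overlapped-by red_phase: amber_phase, crimson_phase, teal_phase, violet_phase.
Via violet_phase — items with X overlapped-by violet_phase: amber_phase, crimson_phase, teal_phase.
Union: amber_phase, crimson_phase, teal_phase, violet_phase.

amber_phase, crimson_phase, teal_phase, violet_phase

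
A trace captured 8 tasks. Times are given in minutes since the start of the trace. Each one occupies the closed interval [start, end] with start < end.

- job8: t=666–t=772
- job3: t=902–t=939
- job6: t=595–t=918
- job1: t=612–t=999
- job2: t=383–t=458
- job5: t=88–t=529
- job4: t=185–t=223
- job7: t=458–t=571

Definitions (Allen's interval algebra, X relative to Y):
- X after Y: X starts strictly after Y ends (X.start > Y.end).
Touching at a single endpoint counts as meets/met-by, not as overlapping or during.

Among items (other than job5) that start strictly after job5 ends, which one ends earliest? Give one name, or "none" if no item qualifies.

job8

Target job5 = [t=88, t=529].
job1 [t=612, t=999] → after → candidate.
job2 [t=383, t=458] → during → excluded.
job3 [t=902, t=939] → after → candidate.
job4 [t=185, t=223] → during → excluded.
job6 [t=595, t=918] → after → candidate.
job7 [t=458, t=571] → overlapped-by → excluded.
job8 [t=666, t=772] → after → candidate.
Among candidates, earliest end is t=772 → job8.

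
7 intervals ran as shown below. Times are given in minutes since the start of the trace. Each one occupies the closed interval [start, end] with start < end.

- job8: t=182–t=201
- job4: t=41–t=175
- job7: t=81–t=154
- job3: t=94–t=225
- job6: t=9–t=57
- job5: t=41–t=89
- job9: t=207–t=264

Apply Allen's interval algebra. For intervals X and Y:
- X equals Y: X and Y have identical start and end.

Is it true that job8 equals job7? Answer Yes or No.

job8 = [t=182, t=201], job7 = [t=81, t=154].
Actual relation of job8 to job7: after.
Asked whether 'equals' holds → No.

No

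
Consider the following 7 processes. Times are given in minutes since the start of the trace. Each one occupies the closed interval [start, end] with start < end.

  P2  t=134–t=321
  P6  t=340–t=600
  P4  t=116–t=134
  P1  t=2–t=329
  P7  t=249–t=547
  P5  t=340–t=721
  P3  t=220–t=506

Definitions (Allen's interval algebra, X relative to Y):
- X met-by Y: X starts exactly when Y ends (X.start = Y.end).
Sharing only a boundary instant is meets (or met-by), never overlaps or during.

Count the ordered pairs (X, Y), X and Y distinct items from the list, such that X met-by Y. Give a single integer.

1

Checking all 42 ordered pairs for relation 'met-by'; matching pairs in alphabetical order:
(P2, P4): P2 met-by P4 ✓
Count: 1.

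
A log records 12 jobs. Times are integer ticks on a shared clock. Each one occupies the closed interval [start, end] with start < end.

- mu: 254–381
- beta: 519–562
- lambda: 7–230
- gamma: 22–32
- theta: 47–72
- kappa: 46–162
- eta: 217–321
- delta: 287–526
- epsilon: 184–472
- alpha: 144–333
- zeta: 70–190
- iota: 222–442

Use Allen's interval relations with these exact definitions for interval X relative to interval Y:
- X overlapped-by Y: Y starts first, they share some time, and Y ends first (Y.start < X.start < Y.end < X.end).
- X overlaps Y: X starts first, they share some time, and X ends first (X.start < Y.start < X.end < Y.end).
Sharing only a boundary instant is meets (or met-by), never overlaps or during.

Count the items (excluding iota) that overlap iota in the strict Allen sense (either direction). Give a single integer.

4

Target iota = [222, 442].
alpha [144, 333] → overlaps → counts.
beta [519, 562] → after → no.
delta [287, 526] → overlapped-by → counts.
epsilon [184, 472] → contains → no.
eta [217, 321] → overlaps → counts.
gamma [22, 32] → before → no.
kappa [46, 162] → before → no.
lambda [7, 230] → overlaps → counts.
mu [254, 381] → during → no.
theta [47, 72] → before → no.
zeta [70, 190] → before → no.
Total: 4.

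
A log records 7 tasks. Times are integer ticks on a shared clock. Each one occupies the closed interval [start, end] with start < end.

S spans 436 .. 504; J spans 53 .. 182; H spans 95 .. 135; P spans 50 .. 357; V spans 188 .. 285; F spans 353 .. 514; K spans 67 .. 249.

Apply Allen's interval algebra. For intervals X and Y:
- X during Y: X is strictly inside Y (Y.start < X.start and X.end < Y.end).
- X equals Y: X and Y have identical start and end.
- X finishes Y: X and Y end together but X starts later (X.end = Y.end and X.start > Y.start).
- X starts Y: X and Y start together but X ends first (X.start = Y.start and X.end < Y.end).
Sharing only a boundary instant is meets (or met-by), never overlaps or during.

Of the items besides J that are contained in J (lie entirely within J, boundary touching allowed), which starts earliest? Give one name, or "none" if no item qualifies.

Target J = [53, 182].
F [353, 514] → after → excluded.
H [95, 135] → during → candidate.
K [67, 249] → overlapped-by → excluded.
P [50, 357] → contains → excluded.
S [436, 504] → after → excluded.
V [188, 285] → after → excluded.
Among candidates, earliest start is 95 → H.

H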